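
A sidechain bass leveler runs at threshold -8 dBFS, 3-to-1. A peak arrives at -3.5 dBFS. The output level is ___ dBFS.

Overshoot: -3.5 − (-8) = 4.5 dB.
At 3:1 the overshoot is divided by 3, leaving 1.5 dB above threshold.
Output = -8 + 1.5 = -6.5 dBFS.

-6.5 dBFS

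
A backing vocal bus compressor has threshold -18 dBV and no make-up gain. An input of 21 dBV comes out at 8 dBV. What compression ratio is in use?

Input overshoot = 21 − (-18) = 39 dB; output overshoot = 8 − (-18) = 26 dB.
Ratio = 39 / 26 = 1.5.

1.5:1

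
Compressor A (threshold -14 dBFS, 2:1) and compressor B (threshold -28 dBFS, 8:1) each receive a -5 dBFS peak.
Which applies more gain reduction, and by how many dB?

A: GR = 9 − 9/2 = 4.5 dB.
B: GR = 23 − 23/8 = 20.125 dB.
B reduces 15.625 dB more.

B, by 15.625 dB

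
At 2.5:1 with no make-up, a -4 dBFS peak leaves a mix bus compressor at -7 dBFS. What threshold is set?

-9 dBFS

Input is 5 dB above T (since output overshoot × R = input overshoot: (-7 − T)·2.5 = -4 − T gives T = -9 dBFS).
Check: -9 + (-4 − (-9))/2.5 = -9 + 2 = -7 dBFS. ✓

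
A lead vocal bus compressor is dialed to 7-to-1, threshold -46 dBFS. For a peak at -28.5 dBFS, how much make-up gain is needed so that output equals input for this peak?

15 dB

Overshoot 17.5 dB → 17.5/7 = 2.5 dB after compression, so the compressed level is -46 + 2.5 = -43.5 dBFS.
Make-up = target − compressed = -28.5 − (-43.5) = 15 dB.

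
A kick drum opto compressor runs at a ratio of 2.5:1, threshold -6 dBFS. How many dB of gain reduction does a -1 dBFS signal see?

3 dB

-1 dBFS exceeds the threshold by 5 dB.
A 2.5:1 ratio leaves 2 dB of that excess.
GR = overshoot in − overshoot out = 5 − 2 = 3 dB.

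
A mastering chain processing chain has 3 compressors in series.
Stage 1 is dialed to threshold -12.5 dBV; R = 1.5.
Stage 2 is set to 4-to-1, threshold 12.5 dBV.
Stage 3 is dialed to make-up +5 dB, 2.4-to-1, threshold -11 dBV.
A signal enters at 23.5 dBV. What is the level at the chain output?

Stage 1: overshoot 36 dB → 36/1.5 = 24 dB → 11.5 dBV.
Stage 2: 11.5 dBV is at or below the 12.5 dBV threshold — no compression; output 11.5 dBV.
Stage 3: 11.5 dBV is 22.5 dB over -11 dBV; at 2.4:1 that becomes 9.375 dB over, giving -1.625 dBV; +5 dB make-up → 3.375 dBV.

3.375 dBV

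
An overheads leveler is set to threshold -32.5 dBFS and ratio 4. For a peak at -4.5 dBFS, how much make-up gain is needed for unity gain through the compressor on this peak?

Overshoot 28 dB → 28/4 = 7 dB after compression, so the compressed level is -32.5 + 7 = -25.5 dBFS.
Make-up = target − compressed = -4.5 − (-25.5) = 21 dB.

21 dB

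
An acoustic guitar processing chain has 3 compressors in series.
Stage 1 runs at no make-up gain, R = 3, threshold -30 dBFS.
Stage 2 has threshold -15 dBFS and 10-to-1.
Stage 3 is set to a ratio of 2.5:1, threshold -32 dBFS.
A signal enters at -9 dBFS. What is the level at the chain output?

Stage 1: overshoot 21 dB → 21/3 = 7 dB → -23 dBFS.
Stage 2: -23 dBFS is at or below the -15 dBFS threshold — no compression; output -23 dBFS.
Stage 3: overshoot 9 dB → 9/2.5 = 3.6 dB → -28.4 dBFS.

-28.4 dBFS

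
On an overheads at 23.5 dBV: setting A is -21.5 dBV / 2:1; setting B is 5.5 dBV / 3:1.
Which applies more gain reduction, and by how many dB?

A: 45 dB over, compressed to 22.5 dB over, so 22.5 dB of GR.
B: 18 dB over, compressed to 6 dB over, so 12 dB of GR.
A reduces 10.5 dB more.

A, by 10.5 dB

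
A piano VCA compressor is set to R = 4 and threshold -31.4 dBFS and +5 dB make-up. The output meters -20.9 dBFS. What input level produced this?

Stripping the +5 dB make-up gives -25.9 dBFS at the gain stage.
The compressed level sits -25.9 − (-31.4) = 5.5 dB over threshold.
Input overshoot = R × output overshoot = 22 dB → input = -31.4 + 22 = -9.4 dBFS.

-9.4 dBFS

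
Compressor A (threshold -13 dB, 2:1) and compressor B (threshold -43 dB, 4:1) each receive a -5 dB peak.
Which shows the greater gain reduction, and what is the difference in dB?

A: 8 dB over, compressed to 4 dB over, so 4 dB of GR.
B: 38 dB over, compressed to 9.5 dB over, so 28.5 dB of GR.
B reduces 24.5 dB more.

B, by 24.5 dB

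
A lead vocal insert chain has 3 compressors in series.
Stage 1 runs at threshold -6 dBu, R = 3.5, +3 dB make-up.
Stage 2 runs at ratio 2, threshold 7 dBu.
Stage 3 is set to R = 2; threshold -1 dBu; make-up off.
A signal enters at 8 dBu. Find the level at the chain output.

0 dBu

Stage 1: 14 dB above -6 dBu, reduced 3.5:1 to 4 dB above → -2 dBu; +3 dB make-up → 1 dBu.
Stage 2: 1 dBu ≤ 7 dBu, so stage 2 doesn't engage; output 1 dBu.
Stage 3: overshoot 2 dB → 2/2 = 1 dB → 0 dBu.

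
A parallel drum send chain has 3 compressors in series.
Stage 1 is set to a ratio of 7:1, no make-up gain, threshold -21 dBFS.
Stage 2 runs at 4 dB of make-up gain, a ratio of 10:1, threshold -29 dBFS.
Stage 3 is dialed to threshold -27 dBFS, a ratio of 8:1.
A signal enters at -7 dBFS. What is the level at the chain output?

Stage 1: -7 dBFS is 14 dB over -21 dBFS; at 7:1 that becomes 2 dB over, giving -19 dBFS.
Stage 2: overshoot 10 dB → 10/10 = 1 dB → -28 dBFS; +4 dB make-up → -24 dBFS.
Stage 3: overshoot 3 dB → 3/8 = 0.375 dB → -26.625 dBFS.

-26.625 dBFS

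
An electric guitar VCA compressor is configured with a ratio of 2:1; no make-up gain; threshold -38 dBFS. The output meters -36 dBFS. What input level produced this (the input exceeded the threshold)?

-34 dBFS

The compressed level sits -36 − (-38) = 2 dB over threshold.
Input overshoot = R × output overshoot = 4 dB → input = -38 + 4 = -34 dBFS.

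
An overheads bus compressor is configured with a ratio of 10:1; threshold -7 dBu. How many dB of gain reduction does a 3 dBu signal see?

9 dB

3 dBu exceeds the threshold by 10 dB.
After 10:1 compression the overshoot becomes 10/10 = 1 dB.
Gain reduction = 10 − 1 = 9 dB.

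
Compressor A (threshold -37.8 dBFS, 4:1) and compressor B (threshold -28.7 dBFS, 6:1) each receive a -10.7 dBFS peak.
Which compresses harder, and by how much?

A: overshoot 27.1 dB → output overshoot 6.775 dB → GR 20.325 dB.
B: overshoot 18 dB → output overshoot 3 dB → GR 15 dB.
Difference: 5.325 dB in favour of A.

A, by 5.325 dB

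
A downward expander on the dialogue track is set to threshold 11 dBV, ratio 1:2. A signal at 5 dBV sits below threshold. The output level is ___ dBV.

Below threshold, a 1:2 expander applies gain = (2−1)×(T − x) of attenuation.
(2−1) × 6 = 6 dB, so output = 5 − 6 = -1 dBV.

-1 dBV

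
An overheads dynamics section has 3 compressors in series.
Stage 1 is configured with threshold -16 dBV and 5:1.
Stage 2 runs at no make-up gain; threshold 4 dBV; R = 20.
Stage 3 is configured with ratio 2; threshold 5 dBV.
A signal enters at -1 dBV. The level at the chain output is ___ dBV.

Stage 1: -1 dBV is 15 dB over -16 dBV; at 5:1 that becomes 3 dB over, giving -13 dBV.
Stage 2: -13 dBV ≤ 4 dBV, so stage 2 doesn't engage; output -13 dBV.
Stage 3: -13 dBV ≤ 5 dBV, so stage 3 doesn't engage; output -13 dBV.

-13 dBV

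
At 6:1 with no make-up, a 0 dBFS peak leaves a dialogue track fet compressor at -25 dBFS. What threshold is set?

-30 dBFS

Gain reduction = 0 − (-25) = 25 dB; output overshoot = GR / (R − 1) = 25 / 5 = 5 dB.
Threshold = output − output overshoot = -25 − 5 = -30 dBFS.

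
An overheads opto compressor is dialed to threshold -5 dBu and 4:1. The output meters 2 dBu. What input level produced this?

The compressed level sits 2 − (-5) = 7 dB over threshold.
Undo the ratio: input overshoot = 7 × 4 = 28 dB, giving input = 23 dBu.

23 dBu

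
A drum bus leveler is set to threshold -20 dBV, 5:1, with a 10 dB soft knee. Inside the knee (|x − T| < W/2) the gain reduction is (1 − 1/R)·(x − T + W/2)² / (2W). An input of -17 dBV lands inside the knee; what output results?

x − T + W/2 = -17 − (-20) + 5 = 8.
GR = (1 − 1/5) × 8² / 20 = 0.8 × 64 / 20 = 2.56 dB.
Output = -17 − 2.56 = -19.56 dBV.

-19.56 dBV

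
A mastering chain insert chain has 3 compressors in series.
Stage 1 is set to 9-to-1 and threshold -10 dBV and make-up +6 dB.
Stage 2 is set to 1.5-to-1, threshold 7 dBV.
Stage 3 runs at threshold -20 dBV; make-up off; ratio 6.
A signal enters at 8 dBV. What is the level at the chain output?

Stage 1: 8 dBV is 18 dB over -10 dBV; at 9:1 that becomes 2 dB over, giving -8 dBV; +6 dB make-up → -2 dBV.
Stage 2: -2 dBV ≤ 7 dBV, so stage 2 doesn't engage; output -2 dBV.
Stage 3: 18 dB above -20 dBV, reduced 6:1 to 3 dB above → -17 dBV.

-17 dBV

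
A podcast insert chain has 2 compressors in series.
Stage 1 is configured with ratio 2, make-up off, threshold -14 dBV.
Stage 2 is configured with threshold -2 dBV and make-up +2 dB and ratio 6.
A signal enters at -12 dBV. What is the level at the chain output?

Stage 1: overshoot 2 dB → 2/2 = 1 dB → -13 dBV.
Stage 2: below threshold (-13 ≤ -2); passes unchanged; make-up brings it to -11 dBV.

-11 dBV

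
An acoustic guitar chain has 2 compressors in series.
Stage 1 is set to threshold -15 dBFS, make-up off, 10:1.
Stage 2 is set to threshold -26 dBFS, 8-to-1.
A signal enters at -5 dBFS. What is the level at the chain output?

-24.5 dBFS

Stage 1: 10 dB above -15 dBFS, reduced 10:1 to 1 dB above → -14 dBFS.
Stage 2: 12 dB above -26 dBFS, reduced 8:1 to 1.5 dB above → -24.5 dBFS.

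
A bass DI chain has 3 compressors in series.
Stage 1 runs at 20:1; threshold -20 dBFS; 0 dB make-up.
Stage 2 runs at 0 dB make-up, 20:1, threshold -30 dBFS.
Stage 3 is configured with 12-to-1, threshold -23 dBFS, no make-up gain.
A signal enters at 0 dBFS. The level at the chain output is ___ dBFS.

Stage 1: 20 dB above -20 dBFS, reduced 20:1 to 1 dB above → -19 dBFS.
Stage 2: overshoot 11 dB → 11/20 = 0.55 dB → -29.45 dBFS.
Stage 3: -29.45 dBFS ≤ -23 dBFS, so stage 3 doesn't engage; output -29.45 dBFS.

-29.45 dBFS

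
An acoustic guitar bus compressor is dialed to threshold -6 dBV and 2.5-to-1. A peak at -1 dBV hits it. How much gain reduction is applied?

Overshoot = -1 − (-6) = 5 dB.
At 2.5:1, output sits 5/2.5 = 2 dB above threshold.
So the signal is attenuated by 5 − 2 = 3 dB.

3 dB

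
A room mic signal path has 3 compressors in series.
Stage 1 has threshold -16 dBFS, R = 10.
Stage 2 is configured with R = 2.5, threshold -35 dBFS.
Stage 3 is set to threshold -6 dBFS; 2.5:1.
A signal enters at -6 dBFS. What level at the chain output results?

Stage 1: -6 dBFS is 10 dB over -16 dBFS; at 10:1 that becomes 1 dB over, giving -15 dBFS.
Stage 2: overshoot 20 dB → 20/2.5 = 8 dB → -27 dBFS.
Stage 3: below threshold (-27 ≤ -6); passes unchanged; output -27 dBFS.

-27 dBFS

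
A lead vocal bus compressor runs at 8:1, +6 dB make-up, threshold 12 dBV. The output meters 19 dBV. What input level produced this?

20 dBV

Remove make-up: 19 − 6 = 13 dBV.
Post-compression overshoot = 13 − 12 = 1 dB.
Undo the ratio: input overshoot = 1 × 8 = 8 dB, giving input = 20 dBV.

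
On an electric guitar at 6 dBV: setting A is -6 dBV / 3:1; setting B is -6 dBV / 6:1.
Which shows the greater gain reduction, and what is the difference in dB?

B, by 2 dB

A: overshoot 12 dB → output overshoot 4 dB → GR 8 dB.
B: overshoot 12 dB → output overshoot 2 dB → GR 10 dB.
B reduces 2 dB more.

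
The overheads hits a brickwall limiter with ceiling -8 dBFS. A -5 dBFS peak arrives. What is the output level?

-8 dBFS

A brickwall limiter is an ∞:1 compressor: any input above the ceiling is clamped to -8 dBFS.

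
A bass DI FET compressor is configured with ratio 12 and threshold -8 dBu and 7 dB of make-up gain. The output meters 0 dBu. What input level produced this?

4 dBu

Before make-up, the level was 0 − 7 = -7 dBu.
The compressed level sits -7 − (-8) = 1 dB over threshold.
Undo the ratio: input overshoot = 1 × 12 = 12 dB, giving input = 4 dBu.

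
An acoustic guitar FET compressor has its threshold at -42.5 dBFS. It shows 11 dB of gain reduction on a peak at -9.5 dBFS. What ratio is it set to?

Input overshoot = -9.5 − (-42.5) = 33 dB.
Output overshoot = 33 − 11 = 22 dB.
Ratio = input overshoot / output overshoot = 33 / 22 = 1.5.

1.5:1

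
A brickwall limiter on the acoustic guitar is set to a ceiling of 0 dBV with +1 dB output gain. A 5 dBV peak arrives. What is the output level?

1 dBV

A brickwall limiter is an ∞:1 compressor: any input above the ceiling is clamped to 0 dBV.
Output gain then adds 1 dB: 0 + 1 = 1 dBV.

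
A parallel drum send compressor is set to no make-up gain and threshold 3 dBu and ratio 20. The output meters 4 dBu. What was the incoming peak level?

23 dBu

Post-compression overshoot = 4 − 3 = 1 dB.
Input overshoot = R × output overshoot = 20 dB → input = 3 + 20 = 23 dBu.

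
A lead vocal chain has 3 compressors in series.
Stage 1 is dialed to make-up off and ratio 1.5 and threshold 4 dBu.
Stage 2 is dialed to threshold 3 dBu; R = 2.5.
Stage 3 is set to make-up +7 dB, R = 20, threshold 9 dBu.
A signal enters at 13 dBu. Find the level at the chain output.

12.8 dBu

Stage 1: 9 dB above 4 dBu, reduced 1.5:1 to 6 dB above → 10 dBu.
Stage 2: 7 dB above 3 dBu, reduced 2.5:1 to 2.8 dB above → 5.8 dBu.
Stage 3: below threshold (5.8 ≤ 9); passes unchanged; make-up brings it to 12.8 dBu.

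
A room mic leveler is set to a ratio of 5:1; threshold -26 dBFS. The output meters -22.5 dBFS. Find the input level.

-8.5 dBFS

The compressed level sits -22.5 − (-26) = 3.5 dB over threshold.
Undo the ratio: input overshoot = 3.5 × 5 = 17.5 dB, giving input = -8.5 dBFS.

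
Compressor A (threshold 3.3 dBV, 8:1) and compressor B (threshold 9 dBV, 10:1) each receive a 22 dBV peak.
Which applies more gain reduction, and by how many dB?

A, by 4.6625 dB

A: 18.7 dB over, compressed to 2.3375 dB over, so 16.3625 dB of GR.
B: 13 dB over, compressed to 1.3 dB over, so 11.7 dB of GR.
A reduces 4.6625 dB more.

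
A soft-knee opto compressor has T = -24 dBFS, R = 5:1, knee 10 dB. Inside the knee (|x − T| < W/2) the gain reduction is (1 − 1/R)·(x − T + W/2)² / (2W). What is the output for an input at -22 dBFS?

x − T + W/2 = -22 − (-24) + 5 = 7.
GR = (1 − 1/5) × 7² / 20 = 0.8 × 49 / 20 = 1.96 dB.
Output = -22 − 1.96 = -23.96 dBFS.

-23.96 dBFS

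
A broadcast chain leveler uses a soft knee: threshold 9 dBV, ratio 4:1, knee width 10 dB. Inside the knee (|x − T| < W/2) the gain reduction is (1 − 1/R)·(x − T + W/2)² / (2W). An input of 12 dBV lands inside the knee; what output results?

x − T + W/2 = 12 − 9 + 5 = 8.
GR = (1 − 1/4) × 8² / 20 = 0.75 × 64 / 20 = 2.4 dB.
Output = 12 − 2.4 = 9.6 dBV.

9.6 dBV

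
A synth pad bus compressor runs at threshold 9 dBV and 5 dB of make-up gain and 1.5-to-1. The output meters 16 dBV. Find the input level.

Remove make-up: 16 − 5 = 11 dBV.
Post-compression overshoot = 11 − 9 = 2 dB.
Undo the ratio: input overshoot = 2 × 1.5 = 3 dB, giving input = 12 dBV.

12 dBV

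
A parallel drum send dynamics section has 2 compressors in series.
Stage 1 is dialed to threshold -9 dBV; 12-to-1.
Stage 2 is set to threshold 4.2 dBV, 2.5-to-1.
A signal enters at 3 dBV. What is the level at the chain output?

Stage 1: 12 dB above -9 dBV, reduced 12:1 to 1 dB above → -8 dBV.
Stage 2: -8 dBV is at or below the 4.2 dBV threshold — no compression; output -8 dBV.

-8 dBV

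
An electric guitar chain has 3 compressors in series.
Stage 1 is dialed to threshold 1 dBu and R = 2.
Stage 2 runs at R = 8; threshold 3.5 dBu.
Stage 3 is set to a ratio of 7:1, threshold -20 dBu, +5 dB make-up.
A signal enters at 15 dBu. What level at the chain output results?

-11.5625 dBu

Stage 1: 15 dBu is 14 dB over 1 dBu; at 2:1 that becomes 7 dB over, giving 8 dBu.
Stage 2: 4.5 dB above 3.5 dBu, reduced 8:1 to 0.5625 dB above → 4.0625 dBu.
Stage 3: 24.0625 dB above -20 dBu, reduced 7:1 to 3.4375 dB above → -16.5625 dBu; +5 dB make-up → -11.5625 dBu.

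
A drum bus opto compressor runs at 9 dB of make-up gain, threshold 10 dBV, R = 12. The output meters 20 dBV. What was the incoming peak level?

22 dBV

Before make-up, the level was 20 − 9 = 11 dBV.
Post-compression overshoot = 11 − 10 = 1 dB.
Before 12:1 compression the overshoot was 1 × 12 = 12 dB, so input = 10 + 12 = 22 dBV.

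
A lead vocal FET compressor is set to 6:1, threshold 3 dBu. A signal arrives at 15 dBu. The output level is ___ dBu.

15 dBu sits 12 dB over threshold.
6:1 compression reduces that to 12/6 = 2 dB over.
Output = 3 + 2 = 5 dBu.

5 dBu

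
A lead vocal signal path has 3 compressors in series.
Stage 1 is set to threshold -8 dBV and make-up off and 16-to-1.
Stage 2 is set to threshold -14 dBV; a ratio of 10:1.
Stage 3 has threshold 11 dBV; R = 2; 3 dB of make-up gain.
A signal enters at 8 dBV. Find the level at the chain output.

-10.3 dBV

Stage 1: 8 dBV is 16 dB over -8 dBV; at 16:1 that becomes 1 dB over, giving -7 dBV.
Stage 2: 7 dB above -14 dBV, reduced 10:1 to 0.7 dB above → -13.3 dBV.
Stage 3: -13.3 dBV ≤ 11 dBV, so stage 3 doesn't engage; make-up brings it to -10.3 dBV.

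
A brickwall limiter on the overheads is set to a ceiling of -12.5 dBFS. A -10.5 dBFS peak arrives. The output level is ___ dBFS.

At ∞:1, everything above -12.5 dBFS is held at the ceiling.

-12.5 dBFS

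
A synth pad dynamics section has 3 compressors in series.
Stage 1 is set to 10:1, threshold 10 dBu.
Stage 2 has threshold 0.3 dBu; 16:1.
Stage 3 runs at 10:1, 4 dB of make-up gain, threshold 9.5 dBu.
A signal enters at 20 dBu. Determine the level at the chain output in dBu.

4.96875 dBu

Stage 1: overshoot 10 dB → 10/10 = 1 dB → 11 dBu.
Stage 2: overshoot 10.7 dB → 10.7/16 = 0.66875 dB → 0.96875 dBu.
Stage 3: 0.96875 dBu is at or below the 9.5 dBu threshold — no compression; make-up brings it to 4.96875 dBu.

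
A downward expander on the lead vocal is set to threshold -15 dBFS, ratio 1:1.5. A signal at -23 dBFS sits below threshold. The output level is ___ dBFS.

Undershoot = (-15) − (-23) = 8 dB.
At 1:1.5, that expands to 12 dB under threshold.
Output = -15 − 12 = -27 dBFS.

-27 dBFS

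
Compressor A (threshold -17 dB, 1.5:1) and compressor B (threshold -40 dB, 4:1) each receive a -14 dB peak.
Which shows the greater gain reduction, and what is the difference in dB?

B, by 18.5 dB

A: overshoot 3 dB → output overshoot 2 dB → GR 1 dB.
B: overshoot 26 dB → output overshoot 6.5 dB → GR 19.5 dB.
B reduces 18.5 dB more.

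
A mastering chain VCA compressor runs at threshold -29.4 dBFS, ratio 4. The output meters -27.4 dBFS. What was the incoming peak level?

-21.4 dBFS

Post-compression overshoot = -27.4 − (-29.4) = 2 dB.
Input overshoot = R × output overshoot = 8 dB → input = -29.4 + 8 = -21.4 dBFS.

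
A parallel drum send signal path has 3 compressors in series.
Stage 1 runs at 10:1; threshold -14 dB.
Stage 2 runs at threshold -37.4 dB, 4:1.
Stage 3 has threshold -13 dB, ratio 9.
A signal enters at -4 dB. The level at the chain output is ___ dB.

-31.3 dB

Stage 1: 10 dB above -14 dB, reduced 10:1 to 1 dB above → -13 dB.
Stage 2: -13 dB is 24.4 dB over -37.4 dB; at 4:1 that becomes 6.1 dB over, giving -31.3 dB.
Stage 3: below threshold (-31.3 ≤ -13); passes unchanged; output -31.3 dB.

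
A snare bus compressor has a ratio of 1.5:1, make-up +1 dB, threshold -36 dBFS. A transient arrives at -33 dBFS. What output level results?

-33 dBFS

Overshoot: -33 − (-36) = 3 dB.
The 3 dB excess becomes 2 dB after 1.5:1 reduction.
So the level is -36 + 2 = -34 dBFS; make-up adds 1 dB, giving -33 dBFS.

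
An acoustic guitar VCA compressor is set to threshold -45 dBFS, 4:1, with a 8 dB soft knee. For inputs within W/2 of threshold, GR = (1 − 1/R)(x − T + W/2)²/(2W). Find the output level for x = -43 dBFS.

x − T + W/2 = -43 − (-45) + 4 = 6.
GR = (1 − 1/4) × 6² / 16 = 0.75 × 36 / 16 = 1.6875 dB.
Output = -43 − 1.6875 = -44.6875 dBFS.

-44.6875 dBFS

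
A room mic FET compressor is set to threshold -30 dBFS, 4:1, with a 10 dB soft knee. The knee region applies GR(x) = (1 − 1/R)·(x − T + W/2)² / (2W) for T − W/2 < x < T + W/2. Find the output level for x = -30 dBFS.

-30.9375 dBFS

x − T + W/2 = -30 − (-30) + 5 = 5.
GR = (1 − 1/4) × 5² / 20 = 0.75 × 25 / 20 = 0.9375 dB.
Output = -30 − 0.9375 = -30.9375 dBFS.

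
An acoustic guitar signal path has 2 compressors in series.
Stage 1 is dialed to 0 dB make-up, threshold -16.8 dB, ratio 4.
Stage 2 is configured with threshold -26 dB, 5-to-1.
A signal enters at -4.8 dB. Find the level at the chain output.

-23.56 dB

Stage 1: overshoot 12 dB → 12/4 = 3 dB → -13.8 dB.
Stage 2: 12.2 dB above -26 dB, reduced 5:1 to 2.44 dB above → -23.56 dB.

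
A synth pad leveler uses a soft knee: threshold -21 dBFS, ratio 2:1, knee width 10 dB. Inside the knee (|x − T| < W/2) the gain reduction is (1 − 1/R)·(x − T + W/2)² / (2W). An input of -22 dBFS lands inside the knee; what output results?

x − T + W/2 = -22 − (-21) + 5 = 4.
GR = (1 − 1/2) × 4² / 20 = 0.5 × 16 / 20 = 0.4 dB.
Output = -22 − 0.4 = -22.4 dBFS.

-22.4 dBFS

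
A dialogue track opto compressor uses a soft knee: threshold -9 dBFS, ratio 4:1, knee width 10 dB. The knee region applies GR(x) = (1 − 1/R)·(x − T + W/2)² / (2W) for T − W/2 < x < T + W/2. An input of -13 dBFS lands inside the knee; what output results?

x − T + W/2 = -13 − (-9) + 5 = 1.
GR = (1 − 1/4) × 1² / 20 = 0.75 × 1 / 20 = 0.0375 dB.
Output = -13 − 0.0375 = -13.0375 dBFS.

-13.0375 dBFS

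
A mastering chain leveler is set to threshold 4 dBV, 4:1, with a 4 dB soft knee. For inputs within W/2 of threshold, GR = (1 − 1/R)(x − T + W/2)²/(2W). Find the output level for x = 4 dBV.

x − T + W/2 = 4 − 4 + 2 = 2.
GR = (1 − 1/4) × 2² / 8 = 0.75 × 4 / 8 = 0.375 dB.
Output = 4 − 0.375 = 3.625 dBV.

3.625 dBV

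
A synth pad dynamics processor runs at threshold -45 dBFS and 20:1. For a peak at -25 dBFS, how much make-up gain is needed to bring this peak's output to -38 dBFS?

The peak compresses to -45 + 20/20 = -44 dBFS.
To reach -38 dBFS requires -38 − (-44) = 6 dB of make-up.

6 dB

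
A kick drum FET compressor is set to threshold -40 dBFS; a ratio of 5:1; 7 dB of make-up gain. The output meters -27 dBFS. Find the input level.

Stripping the +7 dB make-up gives -34 dBFS at the gain stage.
Post-compression overshoot = -34 − (-40) = 6 dB.
Input overshoot = R × output overshoot = 30 dB → input = -40 + 30 = -10 dBFS.

-10 dBFS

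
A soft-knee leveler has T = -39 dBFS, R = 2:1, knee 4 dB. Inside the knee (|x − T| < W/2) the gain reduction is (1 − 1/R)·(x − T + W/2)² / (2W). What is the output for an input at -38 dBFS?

x − T + W/2 = -38 − (-39) + 2 = 3.
GR = (1 − 1/2) × 3² / 8 = 0.5 × 9 / 8 = 0.5625 dB.
Output = -38 − 0.5625 = -38.5625 dBFS.

-38.5625 dBFS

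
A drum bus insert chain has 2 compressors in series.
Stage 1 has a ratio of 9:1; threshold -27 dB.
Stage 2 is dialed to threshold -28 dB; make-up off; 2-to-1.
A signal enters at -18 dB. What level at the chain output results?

Stage 1: overshoot 9 dB → 9/9 = 1 dB → -26 dB.
Stage 2: overshoot 2 dB → 2/2 = 1 dB → -27 dB.

-27 dB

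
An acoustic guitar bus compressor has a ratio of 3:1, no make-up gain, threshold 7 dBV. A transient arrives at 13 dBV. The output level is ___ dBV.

9 dBV

Overshoot: 13 − 7 = 6 dB.
At 3:1 the overshoot is divided by 3, leaving 2 dB above threshold.
So the level is 7 + 2 = 9 dBV.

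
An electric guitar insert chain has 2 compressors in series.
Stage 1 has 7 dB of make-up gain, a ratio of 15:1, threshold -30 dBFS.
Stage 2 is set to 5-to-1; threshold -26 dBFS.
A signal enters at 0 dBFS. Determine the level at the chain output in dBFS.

Stage 1: 30 dB above -30 dBFS, reduced 15:1 to 2 dB above → -28 dBFS; +7 dB make-up → -21 dBFS.
Stage 2: 5 dB above -26 dBFS, reduced 5:1 to 1 dB above → -25 dBFS.

-25 dBFS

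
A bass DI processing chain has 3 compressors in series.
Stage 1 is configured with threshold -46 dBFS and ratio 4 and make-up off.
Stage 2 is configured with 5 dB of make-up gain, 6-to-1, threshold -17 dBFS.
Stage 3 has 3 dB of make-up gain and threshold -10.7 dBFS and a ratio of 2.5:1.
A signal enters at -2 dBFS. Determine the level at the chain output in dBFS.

-27 dBFS

Stage 1: -2 dBFS is 44 dB over -46 dBFS; at 4:1 that becomes 11 dB over, giving -35 dBFS.
Stage 2: -35 dBFS ≤ -17 dBFS, so stage 2 doesn't engage; make-up brings it to -30 dBFS.
Stage 3: -30 dBFS ≤ -10.7 dBFS, so stage 3 doesn't engage; make-up brings it to -27 dBFS.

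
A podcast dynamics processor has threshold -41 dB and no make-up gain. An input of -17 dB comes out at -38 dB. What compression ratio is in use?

Input overshoot = -17 − (-41) = 24 dB; output overshoot = -38 − (-41) = 3 dB.
Ratio = 24 / 3 = 8.

8:1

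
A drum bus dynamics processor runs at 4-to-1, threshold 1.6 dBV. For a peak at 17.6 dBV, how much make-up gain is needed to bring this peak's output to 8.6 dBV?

The peak compresses to 1.6 + 16/4 = 5.6 dBV.
To reach 8.6 dBV requires 8.6 − 5.6 = 3 dB of make-up.

3 dB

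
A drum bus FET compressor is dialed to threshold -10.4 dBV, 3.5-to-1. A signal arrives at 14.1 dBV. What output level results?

-3.4 dBV

14.1 dBV sits 24.5 dB over threshold.
3.5:1 compression reduces that to 24.5/3.5 = 7 dB over.
That puts the output at -3.4 dBV.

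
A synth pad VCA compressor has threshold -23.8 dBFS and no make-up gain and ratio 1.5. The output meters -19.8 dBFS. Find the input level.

-17.8 dBFS

That's 4 dB above the -23.8 dBFS threshold.
Input overshoot = R × output overshoot = 6 dB → input = -23.8 + 6 = -17.8 dBFS.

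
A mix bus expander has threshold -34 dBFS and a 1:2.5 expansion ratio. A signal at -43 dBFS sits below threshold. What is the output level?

-56.5 dBFS

Undershoot = (-34) − (-43) = 9 dB.
At 1:2.5, that expands to 22.5 dB under threshold.
Output = -34 − 22.5 = -56.5 dBFS.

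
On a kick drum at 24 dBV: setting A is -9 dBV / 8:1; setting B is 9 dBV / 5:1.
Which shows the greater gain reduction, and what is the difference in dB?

A: 33 dB over, compressed to 4.125 dB over, so 28.875 dB of GR.
B: 15 dB over, compressed to 3 dB over, so 12 dB of GR.
A applies 16.875 dB more gain reduction.

A, by 16.875 dB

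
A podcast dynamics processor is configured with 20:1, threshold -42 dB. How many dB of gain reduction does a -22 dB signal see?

19 dB

The signal is 20 dB above threshold.
At 20:1, output sits 20/20 = 1 dB above threshold.
GR = overshoot in − overshoot out = 20 − 1 = 19 dB.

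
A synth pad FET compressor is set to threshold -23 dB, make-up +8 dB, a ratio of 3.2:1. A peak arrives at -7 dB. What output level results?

Overshoot: -7 − (-23) = 16 dB.
3.2:1 compression reduces that to 16/3.2 = 5 dB over.
So the level is -23 + 5 = -18 dB; make-up adds 8 dB, giving -10 dB.

-10 dB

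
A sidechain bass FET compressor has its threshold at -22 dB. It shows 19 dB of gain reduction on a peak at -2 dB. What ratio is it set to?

20:1

Input overshoot = -2 − (-22) = 20 dB.
Output overshoot = 20 − 19 = 1 dB.
Ratio = input overshoot / output overshoot = 20 / 1 = 20.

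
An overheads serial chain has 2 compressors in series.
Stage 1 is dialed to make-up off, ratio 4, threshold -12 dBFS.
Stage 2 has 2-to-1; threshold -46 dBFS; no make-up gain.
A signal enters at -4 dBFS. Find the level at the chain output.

-28 dBFS

Stage 1: -4 dBFS is 8 dB over -12 dBFS; at 4:1 that becomes 2 dB over, giving -10 dBFS.
Stage 2: 36 dB above -46 dBFS, reduced 2:1 to 18 dB above → -28 dBFS.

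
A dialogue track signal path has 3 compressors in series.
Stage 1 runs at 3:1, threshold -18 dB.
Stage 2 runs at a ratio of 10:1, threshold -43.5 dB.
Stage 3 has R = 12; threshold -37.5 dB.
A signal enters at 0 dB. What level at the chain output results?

Stage 1: overshoot 18 dB → 18/3 = 6 dB → -12 dB.
Stage 2: -12 dB is 31.5 dB over -43.5 dB; at 10:1 that becomes 3.15 dB over, giving -40.35 dB.
Stage 3: -40.35 dB ≤ -37.5 dB, so stage 3 doesn't engage; output -40.35 dB.

-40.35 dB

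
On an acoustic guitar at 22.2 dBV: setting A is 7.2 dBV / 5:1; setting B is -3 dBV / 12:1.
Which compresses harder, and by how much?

A: 15 dB over, compressed to 3 dB over, so 12 dB of GR.
B: 25.2 dB over, compressed to 2.1 dB over, so 23.1 dB of GR.
B applies 11.1 dB more gain reduction.

B, by 11.1 dB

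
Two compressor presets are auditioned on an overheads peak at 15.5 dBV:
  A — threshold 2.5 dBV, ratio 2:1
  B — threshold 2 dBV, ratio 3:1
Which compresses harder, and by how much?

B, by 2.5 dB

A: 13 dB over, compressed to 6.5 dB over, so 6.5 dB of GR.
B: 13.5 dB over, compressed to 4.5 dB over, so 9 dB of GR.
B reduces 2.5 dB more.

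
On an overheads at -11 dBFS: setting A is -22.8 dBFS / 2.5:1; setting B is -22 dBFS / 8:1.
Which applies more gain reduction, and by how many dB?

A: overshoot 11.8 dB → output overshoot 4.72 dB → GR 7.08 dB.
B: overshoot 11 dB → output overshoot 1.375 dB → GR 9.625 dB.
B reduces 2.545 dB more.

B, by 2.545 dB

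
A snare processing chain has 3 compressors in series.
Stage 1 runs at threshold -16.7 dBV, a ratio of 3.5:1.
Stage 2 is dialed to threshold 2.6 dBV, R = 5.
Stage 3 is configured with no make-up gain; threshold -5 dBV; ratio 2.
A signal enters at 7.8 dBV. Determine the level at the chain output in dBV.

Stage 1: 24.5 dB above -16.7 dBV, reduced 3.5:1 to 7 dB above → -9.7 dBV.
Stage 2: -9.7 dBV ≤ 2.6 dBV, so stage 2 doesn't engage; output -9.7 dBV.
Stage 3: -9.7 dBV ≤ -5 dBV, so stage 3 doesn't engage; output -9.7 dBV.

-9.7 dBV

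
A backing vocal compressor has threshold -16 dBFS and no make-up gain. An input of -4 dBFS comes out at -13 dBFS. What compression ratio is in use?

Input overshoot = -4 − (-16) = 12 dB; output overshoot = -13 − (-16) = 3 dB.
Ratio = 12 / 3 = 4.

4:1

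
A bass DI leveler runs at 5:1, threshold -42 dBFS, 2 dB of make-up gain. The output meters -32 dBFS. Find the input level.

Stripping the +2 dB make-up gives -34 dBFS at the gain stage.
That's 8 dB above the -42 dBFS threshold.
Before 5:1 compression the overshoot was 8 × 5 = 40 dB, so input = -42 + 40 = -2 dBFS.

-2 dBFS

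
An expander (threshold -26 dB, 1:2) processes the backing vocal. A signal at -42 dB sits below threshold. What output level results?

-58 dB

Undershoot = (-26) − (-42) = 16 dB.
At 1:2, that expands to 32 dB under threshold.
Output = -26 − 32 = -58 dB.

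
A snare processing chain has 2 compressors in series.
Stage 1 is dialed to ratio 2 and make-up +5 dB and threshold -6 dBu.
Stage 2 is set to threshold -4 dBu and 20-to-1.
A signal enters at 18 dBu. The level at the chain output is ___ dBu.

Stage 1: overshoot 24 dB → 24/2 = 12 dB → 6 dBu; +5 dB make-up → 11 dBu.
Stage 2: 11 dBu is 15 dB over -4 dBu; at 20:1 that becomes 0.75 dB over, giving -3.25 dBu.

-3.25 dBu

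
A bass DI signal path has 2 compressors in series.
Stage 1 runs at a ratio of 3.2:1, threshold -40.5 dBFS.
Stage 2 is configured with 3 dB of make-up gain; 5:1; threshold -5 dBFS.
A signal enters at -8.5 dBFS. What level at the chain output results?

Stage 1: 32 dB above -40.5 dBFS, reduced 3.2:1 to 10 dB above → -30.5 dBFS.
Stage 2: -30.5 dBFS ≤ -5 dBFS, so stage 2 doesn't engage; make-up brings it to -27.5 dBFS.

-27.5 dBFS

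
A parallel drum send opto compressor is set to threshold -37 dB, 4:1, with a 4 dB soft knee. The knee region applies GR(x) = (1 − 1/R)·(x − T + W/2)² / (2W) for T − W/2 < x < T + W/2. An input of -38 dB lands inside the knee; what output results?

-38.09375 dB

x − T + W/2 = -38 − (-37) + 2 = 1.
GR = (1 − 1/4) × 1² / 8 = 0.75 × 1 / 8 = 0.09375 dB.
Output = -38 − 0.09375 = -38.09375 dB.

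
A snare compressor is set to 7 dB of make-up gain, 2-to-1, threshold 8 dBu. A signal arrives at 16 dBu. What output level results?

16 dBu sits 8 dB over threshold.
The 8 dB excess becomes 4 dB after 2:1 reduction.
So the level is 8 + 4 = 12 dBu; make-up adds 7 dB, giving 19 dBu.

19 dBu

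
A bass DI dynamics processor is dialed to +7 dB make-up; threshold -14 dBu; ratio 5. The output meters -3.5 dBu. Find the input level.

Stripping the +7 dB make-up gives -10.5 dBu at the gain stage.
That's 3.5 dB above the -14 dBu threshold.
Undo the ratio: input overshoot = 3.5 × 5 = 17.5 dB, giving input = 3.5 dBu.

3.5 dBu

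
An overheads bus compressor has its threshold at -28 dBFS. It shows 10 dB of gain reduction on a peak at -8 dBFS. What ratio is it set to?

2:1

Input overshoot = -8 − (-28) = 20 dB.
Output overshoot = 20 − 10 = 10 dB.
Ratio = input overshoot / output overshoot = 20 / 10 = 2.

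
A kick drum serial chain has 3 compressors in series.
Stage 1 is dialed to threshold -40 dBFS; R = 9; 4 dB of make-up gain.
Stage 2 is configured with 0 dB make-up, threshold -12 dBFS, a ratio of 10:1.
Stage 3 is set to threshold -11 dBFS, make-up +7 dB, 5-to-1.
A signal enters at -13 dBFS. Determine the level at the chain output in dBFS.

Stage 1: overshoot 27 dB → 27/9 = 3 dB → -37 dBFS; +4 dB make-up → -33 dBFS.
Stage 2: below threshold (-33 ≤ -12); passes unchanged; output -33 dBFS.
Stage 3: -33 dBFS is at or below the -11 dBFS threshold — no compression; make-up brings it to -26 dBFS.

-26 dBFS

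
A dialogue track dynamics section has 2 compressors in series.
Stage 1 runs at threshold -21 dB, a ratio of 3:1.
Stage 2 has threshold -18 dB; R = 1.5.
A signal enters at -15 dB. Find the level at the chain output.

-19 dB

Stage 1: 6 dB above -21 dB, reduced 3:1 to 2 dB above → -19 dB.
Stage 2: -19 dB ≤ -18 dB, so stage 2 doesn't engage; output -19 dB.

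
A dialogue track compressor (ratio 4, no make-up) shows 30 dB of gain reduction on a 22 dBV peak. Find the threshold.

-18 dBV

Let T be the threshold. Output overshoot = (input overshoot)/R, so -8 − T = (22 − T)/4.
4·(-8 − T) = 22 − T → 3·T = -32 − 22 = -54.
T = -54/3 = -18 dBV.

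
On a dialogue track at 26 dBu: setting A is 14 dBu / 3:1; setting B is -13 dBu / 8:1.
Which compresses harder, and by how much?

B, by 26.125 dB

A: 12 dB over, compressed to 4 dB over, so 8 dB of GR.
B: 39 dB over, compressed to 4.875 dB over, so 34.125 dB of GR.
Difference: 26.125 dB in favour of B.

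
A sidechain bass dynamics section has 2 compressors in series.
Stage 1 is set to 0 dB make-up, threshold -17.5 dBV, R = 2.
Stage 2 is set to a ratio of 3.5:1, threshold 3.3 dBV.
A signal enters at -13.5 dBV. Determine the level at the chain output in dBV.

-15.5 dBV

Stage 1: overshoot 4 dB → 4/2 = 2 dB → -15.5 dBV.
Stage 2: -15.5 dBV ≤ 3.3 dBV, so stage 2 doesn't engage; output -15.5 dBV.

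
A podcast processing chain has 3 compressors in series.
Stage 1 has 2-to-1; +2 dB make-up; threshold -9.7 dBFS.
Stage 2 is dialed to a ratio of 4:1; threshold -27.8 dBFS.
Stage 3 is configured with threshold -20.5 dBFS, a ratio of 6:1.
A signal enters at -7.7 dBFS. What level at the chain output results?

-22.525 dBFS

Stage 1: -7.7 dBFS is 2 dB over -9.7 dBFS; at 2:1 that becomes 1 dB over, giving -8.7 dBFS; +2 dB make-up → -6.7 dBFS.
Stage 2: -6.7 dBFS is 21.1 dB over -27.8 dBFS; at 4:1 that becomes 5.275 dB over, giving -22.525 dBFS.
Stage 3: below threshold (-22.525 ≤ -20.5); passes unchanged; output -22.525 dBFS.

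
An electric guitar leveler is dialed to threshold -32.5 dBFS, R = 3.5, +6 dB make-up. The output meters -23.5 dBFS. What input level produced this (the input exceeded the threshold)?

-22 dBFS

Stripping the +6 dB make-up gives -29.5 dBFS at the gain stage.
That's 3 dB above the -32.5 dBFS threshold.
Before 3.5:1 compression the overshoot was 3 × 3.5 = 10.5 dB, so input = -32.5 + 10.5 = -22 dBFS.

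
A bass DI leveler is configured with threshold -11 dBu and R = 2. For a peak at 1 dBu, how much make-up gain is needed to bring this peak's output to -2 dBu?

Without make-up, output = threshold + overshoot/2 = -11 + 6 = -5 dBu.
Gap to target: 3 dB.

3 dB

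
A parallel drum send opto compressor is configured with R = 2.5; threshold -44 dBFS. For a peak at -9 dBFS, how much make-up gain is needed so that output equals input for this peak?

21 dB

Without make-up, output = threshold + overshoot/2.5 = -44 + 14 = -30 dBFS.
Gap to target: 21 dB.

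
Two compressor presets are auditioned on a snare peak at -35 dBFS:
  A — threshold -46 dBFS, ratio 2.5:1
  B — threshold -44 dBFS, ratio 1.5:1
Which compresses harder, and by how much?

A, by 3.6 dB

A: overshoot 11 dB → output overshoot 4.4 dB → GR 6.6 dB.
B: overshoot 9 dB → output overshoot 6 dB → GR 3 dB.
A applies 3.6 dB more gain reduction.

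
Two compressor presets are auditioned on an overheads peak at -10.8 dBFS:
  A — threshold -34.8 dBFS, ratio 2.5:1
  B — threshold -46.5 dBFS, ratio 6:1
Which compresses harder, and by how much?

A: 24 dB over, compressed to 9.6 dB over, so 14.4 dB of GR.
B: 35.7 dB over, compressed to 5.95 dB over, so 29.75 dB of GR.
B applies 15.35 dB more gain reduction.

B, by 15.35 dB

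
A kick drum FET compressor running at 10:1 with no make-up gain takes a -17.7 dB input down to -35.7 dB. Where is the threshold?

-37.7 dB

Gain reduction = -17.7 − (-35.7) = 18 dB; output overshoot = GR / (R − 1) = 18 / 9 = 2 dB.
Threshold = output − output overshoot = -35.7 − 2 = -37.7 dB.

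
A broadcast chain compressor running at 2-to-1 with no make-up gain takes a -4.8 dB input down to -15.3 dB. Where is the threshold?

-25.8 dB

Let T be the threshold. Output overshoot = (input overshoot)/R, so -15.3 − T = (-4.8 − T)/2.
2·(-15.3 − T) = -4.8 − T → 1·T = -30.6 − (-4.8) = -25.8.
T = -25.8/1 = -25.8 dB.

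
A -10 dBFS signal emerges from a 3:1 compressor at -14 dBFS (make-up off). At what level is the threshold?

Input is 6 dB above T (since output overshoot × R = input overshoot: (-14 − T)·3 = -10 − T gives T = -16 dBFS).
Check: -16 + (-10 − (-16))/3 = -16 + 2 = -14 dBFS. ✓

-16 dBFS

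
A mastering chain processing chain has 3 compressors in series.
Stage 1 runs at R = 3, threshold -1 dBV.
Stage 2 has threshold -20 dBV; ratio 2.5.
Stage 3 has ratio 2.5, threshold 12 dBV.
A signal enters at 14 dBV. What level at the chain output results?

Stage 1: overshoot 15 dB → 15/3 = 5 dB → 4 dBV.
Stage 2: 24 dB above -20 dBV, reduced 2.5:1 to 9.6 dB above → -10.4 dBV.
Stage 3: -10.4 dBV ≤ 12 dBV, so stage 3 doesn't engage; output -10.4 dBV.

-10.4 dBV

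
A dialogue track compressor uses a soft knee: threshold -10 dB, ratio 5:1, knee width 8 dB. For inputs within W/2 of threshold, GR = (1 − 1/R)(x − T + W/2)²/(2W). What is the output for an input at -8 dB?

-9.8 dB

x − T + W/2 = -8 − (-10) + 4 = 6.
GR = (1 − 1/5) × 6² / 16 = 0.8 × 36 / 16 = 1.8 dB.
Output = -8 − 1.8 = -9.8 dB.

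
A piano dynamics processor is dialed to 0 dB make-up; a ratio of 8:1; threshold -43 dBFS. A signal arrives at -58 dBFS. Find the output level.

-58 dBFS

-58 dBFS is 15 dB below the -43 dBFS threshold, so no gain reduction is applied.
Output = input = -58 dBFS.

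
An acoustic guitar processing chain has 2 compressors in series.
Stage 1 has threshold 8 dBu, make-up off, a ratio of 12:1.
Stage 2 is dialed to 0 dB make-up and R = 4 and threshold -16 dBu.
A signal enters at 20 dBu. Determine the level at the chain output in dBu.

Stage 1: 20 dBu is 12 dB over 8 dBu; at 12:1 that becomes 1 dB over, giving 9 dBu.
Stage 2: 9 dBu is 25 dB over -16 dBu; at 4:1 that becomes 6.25 dB over, giving -9.75 dBu.

-9.75 dBu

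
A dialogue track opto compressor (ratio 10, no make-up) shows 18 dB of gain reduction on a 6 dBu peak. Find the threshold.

Let T be the threshold. Output overshoot = (input overshoot)/R, so -12 − T = (6 − T)/10.
10·(-12 − T) = 6 − T → 9·T = -120 − 6 = -126.
T = -126/9 = -14 dBu.

-14 dBu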